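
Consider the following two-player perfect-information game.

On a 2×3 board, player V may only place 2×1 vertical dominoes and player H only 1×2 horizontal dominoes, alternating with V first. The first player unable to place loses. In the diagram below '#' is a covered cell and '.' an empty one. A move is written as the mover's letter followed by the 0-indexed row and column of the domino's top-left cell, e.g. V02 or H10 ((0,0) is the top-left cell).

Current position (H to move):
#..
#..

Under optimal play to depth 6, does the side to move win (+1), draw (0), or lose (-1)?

p1 H@[#../#..]: H01[###/#..]+1* H11[#../###]+1
p2 V@[###/#..] terminal -1; root [#../#..] d6

value(#../#.., H) = +1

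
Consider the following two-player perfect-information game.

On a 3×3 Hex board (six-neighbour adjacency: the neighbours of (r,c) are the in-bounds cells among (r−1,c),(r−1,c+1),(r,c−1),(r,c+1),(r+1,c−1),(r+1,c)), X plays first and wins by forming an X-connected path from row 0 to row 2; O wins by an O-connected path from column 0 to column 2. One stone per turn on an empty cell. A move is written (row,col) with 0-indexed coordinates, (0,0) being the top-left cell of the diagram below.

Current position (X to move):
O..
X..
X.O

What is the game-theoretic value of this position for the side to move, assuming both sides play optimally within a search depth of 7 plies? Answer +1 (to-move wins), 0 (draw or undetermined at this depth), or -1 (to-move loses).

[O../X../X.O] X move#1: (0,1):+1/OX./X../X.O*, (0,2):+1/O.X/X../X.O, (1,1):+1/O../XX./X.O, (1,2):+1/O../X.X/X.O, (2,1):+1/O../X../XXO
[OX./X../X.O] end (terminal -1, O#2); searched O../X../X.O to 7

value(O../X../X.O, X) = +1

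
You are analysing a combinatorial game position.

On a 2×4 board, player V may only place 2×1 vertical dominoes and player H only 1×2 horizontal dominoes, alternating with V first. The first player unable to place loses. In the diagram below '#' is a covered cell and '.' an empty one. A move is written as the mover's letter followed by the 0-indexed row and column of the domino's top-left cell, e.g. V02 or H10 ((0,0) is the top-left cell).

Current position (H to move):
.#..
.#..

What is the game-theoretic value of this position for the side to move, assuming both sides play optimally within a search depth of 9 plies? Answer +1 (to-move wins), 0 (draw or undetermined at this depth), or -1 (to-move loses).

ply 1, H at .#../.#.. | H02=+1→.###/.#..*; H12=+1→.#../.###
ply 2, V at .###/.#.. | V00=-1→####/##..*
ply 3, H at ####/##.. | H12=+1→####/####*
ply 4: ####/#### is terminal -1 (V); from .#../.#.. depth 9

value(.#../.#.., H) = +1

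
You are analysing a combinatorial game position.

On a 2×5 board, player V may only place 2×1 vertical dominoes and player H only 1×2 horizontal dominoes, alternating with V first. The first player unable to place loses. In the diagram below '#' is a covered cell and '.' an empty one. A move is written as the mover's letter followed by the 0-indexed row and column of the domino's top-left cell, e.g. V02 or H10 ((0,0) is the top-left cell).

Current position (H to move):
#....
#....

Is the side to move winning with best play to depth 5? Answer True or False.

H winning at [#..../#....]: True

[#..../#....] H move#1: H01:-1/###../#...., H02:+1/#.##./#....*, H03:-1/#..##/#...., H11:-1/#..../###.., H12:+1/#..../#.##., H13:-1/#..../#..##
[#.##./#....] V move#2: V01:-1/####./##...*, V04:-1/#.###/#...#
[####./##...] H move#3: H12:-1/####./####., H13:+1/####./##.##*
[####./##.##] end (terminal -1, V#4); searched #..../#.... to 5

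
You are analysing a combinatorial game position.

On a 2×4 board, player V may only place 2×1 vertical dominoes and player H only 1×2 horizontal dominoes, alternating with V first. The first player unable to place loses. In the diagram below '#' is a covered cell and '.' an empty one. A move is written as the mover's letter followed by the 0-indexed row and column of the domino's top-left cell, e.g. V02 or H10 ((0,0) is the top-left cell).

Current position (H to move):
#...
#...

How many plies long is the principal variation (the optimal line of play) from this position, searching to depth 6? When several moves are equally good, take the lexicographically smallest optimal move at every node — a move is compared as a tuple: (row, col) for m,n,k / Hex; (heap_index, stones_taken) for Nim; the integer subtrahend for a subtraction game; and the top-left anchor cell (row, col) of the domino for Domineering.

PV length from [#.../#...]: 3 plies

[#.../#...] H move#1: H01:+1/###./#...*, H02:+1/#.##/#..., H11:+1/#.../###., H12:+1/#.../#.##
[###./#...] V move#2: V03:-1/####/#..#*
[####/#..#] H move#3: H11:+1/####/####*
[####/####] end (terminal -1, V#4); searched #.../#... to 6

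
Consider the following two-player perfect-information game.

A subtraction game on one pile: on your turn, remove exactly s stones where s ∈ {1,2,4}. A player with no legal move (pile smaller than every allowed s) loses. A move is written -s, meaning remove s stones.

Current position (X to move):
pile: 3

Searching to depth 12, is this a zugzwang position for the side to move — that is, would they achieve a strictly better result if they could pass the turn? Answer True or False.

zugzwang(3, X) = True

[3] X move#1: -1:-1/2*, -2:-1/1
[2] O move#2: -1:-1/1, -2:+1/0*
[0] end (terminal -1, X#3); searched 3 to 12
suppose X passes — search the same position with O to move:
pass> [3] O move#1: -1:-1/2*, -2:-1/1
pass> [2] X move#2: -1:-1/1, -2:+1/0*
pass> [0] end (terminal -1, O#3); searched 3 to 12
for X: play -1, pass +1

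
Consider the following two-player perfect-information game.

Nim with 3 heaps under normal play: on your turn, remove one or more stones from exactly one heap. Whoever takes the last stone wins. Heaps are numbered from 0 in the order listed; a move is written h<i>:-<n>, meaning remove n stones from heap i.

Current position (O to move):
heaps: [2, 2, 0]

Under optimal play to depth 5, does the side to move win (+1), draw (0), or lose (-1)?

ply 1, O at (2,2,0) | h0:-1=-1→(1,2,0)*; h0:-2=-1→(0,2,0); h1:-1=-1→(2,1,0); h1:-2=-1→(2,0,0)
ply 2, X at (1,2,0) | h0:-1=-1→(0,2,0); h1:-1=+1→(1,1,0)*; h1:-2=-1→(1,0,0)
ply 3, O at (1,1,0) | h0:-1=-1→(0,1,0)*; h1:-1=-1→(1,0,0)
ply 4, X at (0,1,0) | h1:-1=+1→(0,0,0)*
ply 5: (0,0,0) is terminal -1 (O); from (2,2,0) depth 5

value((2,2,0), O) = -1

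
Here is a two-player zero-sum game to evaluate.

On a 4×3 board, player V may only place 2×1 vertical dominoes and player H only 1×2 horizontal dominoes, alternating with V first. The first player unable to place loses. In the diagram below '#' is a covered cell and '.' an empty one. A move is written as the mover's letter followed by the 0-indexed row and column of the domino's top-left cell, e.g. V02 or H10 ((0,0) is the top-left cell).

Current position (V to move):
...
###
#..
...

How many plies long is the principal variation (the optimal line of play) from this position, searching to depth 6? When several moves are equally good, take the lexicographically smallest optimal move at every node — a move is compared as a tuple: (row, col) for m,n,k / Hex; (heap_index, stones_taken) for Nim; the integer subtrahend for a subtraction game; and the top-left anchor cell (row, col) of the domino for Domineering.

PV length from [.../###/#../...]: 3 plies

ply 1, V at .../###/#../... | V21=+1→.../###/##./.#.*; V22=-1→.../###/#.#/..#
ply 2, H at .../###/##./.#. | H00=-1→##./###/##./.#.*; H01=-1→.##/###/##./.#.
ply 3, V at ##./###/##./.#. | V22=+1→##./###/###/.##*
ply 4: ##./###/###/.## is terminal -1 (H); from .../###/#../... depth 6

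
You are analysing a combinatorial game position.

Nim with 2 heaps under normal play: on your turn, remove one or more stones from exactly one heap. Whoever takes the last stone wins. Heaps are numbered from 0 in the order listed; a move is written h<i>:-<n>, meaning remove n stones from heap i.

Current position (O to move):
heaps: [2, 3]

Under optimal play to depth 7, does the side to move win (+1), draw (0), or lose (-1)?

[(2,3)] O move#1: h0:-1:-1/(1,3), h0:-2:-1/(0,3), h1:-1:+1/(2,2)*, h1:-2:-1/(2,1), h1:-3:-1/(2,0)
[(2,2)] X move#2: h0:-1:-1/(1,2)*, h0:-2:-1/(0,2), h1:-1:-1/(2,1), h1:-2:-1/(2,0)
[(1,2)] O move#3: h0:-1:-1/(0,2), h1:-1:+1/(1,1)*, h1:-2:-1/(1,0)
[(1,1)] X move#4: h0:-1:-1/(0,1)*, h1:-1:-1/(1,0)
[(0,1)] O move#5: h1:-1:+1/(0,0)*
[(0,0)] end (terminal -1, X#6); searched (2,3) to 7

value((2,3), O) = +1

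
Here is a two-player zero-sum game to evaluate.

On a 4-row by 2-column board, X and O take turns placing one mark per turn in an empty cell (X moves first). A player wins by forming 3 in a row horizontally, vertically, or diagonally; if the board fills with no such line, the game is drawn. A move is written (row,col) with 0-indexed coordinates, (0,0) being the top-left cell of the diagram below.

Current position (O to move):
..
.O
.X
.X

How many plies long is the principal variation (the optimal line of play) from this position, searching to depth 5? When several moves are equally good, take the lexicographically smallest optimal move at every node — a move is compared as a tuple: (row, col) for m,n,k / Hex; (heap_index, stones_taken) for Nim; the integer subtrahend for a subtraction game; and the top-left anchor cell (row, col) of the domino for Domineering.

ply 1, O at ../.O/.X/.X | (0,0)=+0→O./.O/.X/.X*; (0,1)=+0→.O/.O/.X/.X; (1,0)=+0→../OO/.X/.X; (2,0)=+0→../.O/OX/.X; (3,0)=+0→../.O/.X/OX
ply 2, X at O./.O/.X/.X | (0,1)=+0→OX/.O/.X/.X*; (1,0)=+0→O./XO/.X/.X; (2,0)=+0→O./.O/XX/.X; (3,0)=+0→O./.O/.X/XX
ply 3, O at OX/.O/.X/.X | (1,0)=+0→OX/OO/.X/.X*; (2,0)=+0→OX/.O/OX/.X; (3,0)=+0→OX/.O/.X/OX
ply 4, X at OX/OO/.X/.X | (2,0)=+0→OX/OO/XX/.X*; (3,0)=-1→OX/OO/.X/XX
ply 5, O at OX/OO/XX/.X | (3,0)=+0→OX/OO/XX/OX*
ply 6: OX/OO/XX/OX is terminal +0 (X); from ../.O/.X/.X depth 5

PV length from [../.O/.X/.X]: 5 plies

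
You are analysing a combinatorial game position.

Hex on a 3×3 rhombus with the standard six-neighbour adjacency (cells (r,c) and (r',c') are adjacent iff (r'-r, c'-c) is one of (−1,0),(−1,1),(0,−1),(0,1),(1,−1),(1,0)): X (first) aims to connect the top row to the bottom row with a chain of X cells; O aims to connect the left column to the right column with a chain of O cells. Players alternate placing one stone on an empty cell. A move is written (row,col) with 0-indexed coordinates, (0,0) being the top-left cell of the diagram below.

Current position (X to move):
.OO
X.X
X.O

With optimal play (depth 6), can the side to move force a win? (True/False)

[.OO/X.X/X.O] X move#1: (0,0):+1/XOO/X.X/X.O*, (1,1):-1/.OO/XXX/X.O, (2,1):-1/.OO/X.X/XXO
[XOO/X.X/X.O] end (terminal -1, O#2); searched .OO/X.X/X.O to 6

X winning at [.OO/X.X/X.O]: True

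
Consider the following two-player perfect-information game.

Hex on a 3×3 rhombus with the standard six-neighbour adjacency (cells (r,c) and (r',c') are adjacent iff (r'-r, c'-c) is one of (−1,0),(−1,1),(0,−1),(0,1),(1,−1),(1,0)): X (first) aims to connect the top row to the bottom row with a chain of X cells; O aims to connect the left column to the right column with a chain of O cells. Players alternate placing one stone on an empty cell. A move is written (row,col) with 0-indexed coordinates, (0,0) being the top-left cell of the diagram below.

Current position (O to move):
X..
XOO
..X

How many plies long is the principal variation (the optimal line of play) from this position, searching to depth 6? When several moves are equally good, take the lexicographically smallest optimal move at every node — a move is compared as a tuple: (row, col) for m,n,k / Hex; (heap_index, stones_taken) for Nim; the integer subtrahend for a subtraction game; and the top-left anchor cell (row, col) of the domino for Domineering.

PV length from [X../XOO/..X]: 1 ply

[X../XOO/..X] O move#1: (0,1):-1/XO./XOO/..X, (0,2):-1/X.O/XOO/..X, (2,0):+1/X../XOO/O.X*, (2,1):-1/X../XOO/.OX
[X../XOO/O.X] end (terminal -1, X#2); searched X../XOO/..X to 6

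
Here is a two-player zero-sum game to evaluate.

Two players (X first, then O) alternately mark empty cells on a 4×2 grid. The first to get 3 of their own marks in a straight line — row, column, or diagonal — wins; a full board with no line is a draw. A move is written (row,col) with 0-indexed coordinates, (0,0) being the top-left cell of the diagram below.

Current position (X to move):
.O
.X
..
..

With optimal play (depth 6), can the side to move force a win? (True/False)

p1 X@[.O/.X/../..]: (0,0)[XO/.X/../..]+0* (1,0)[.O/XX/../..]+0 (2,0)[.O/.X/X./..]+0 (2,1)[.O/.X/.X/..]+0 (3,0)[.O/.X/../X.]+0 (3,1)[.O/.X/../.X]+0
p2 O@[XO/.X/../..]: (1,0)[XO/OX/../..]+0* (2,0)[XO/.X/O./..]+0 (2,1)[XO/.X/.O/..]+0 (3,0)[XO/.X/../O.]+0 (3,1)[XO/.X/../.O]+0
p3 X@[XO/OX/../..]: (2,0)[XO/OX/X./..]+0* (2,1)[XO/OX/.X/..]+0 (3,0)[XO/OX/../X.]+0 (3,1)[XO/OX/../.X]+0
p4 O@[XO/OX/X./..]: (2,1)[XO/OX/XO/..]+0* (3,0)[XO/OX/X./O.]+0 (3,1)[XO/OX/X./.O]+0
p5 X@[XO/OX/XO/..]: (3,0)[XO/OX/XO/X.]+0* (3,1)[XO/OX/XO/.X]+0
p6 O@[XO/OX/XO/X.]: (3,1)[XO/OX/XO/XO]+0*
p7 X@[XO/OX/XO/XO] terminal +0; root [.O/.X/../..] d6

X winning at [.O/.X/../..]: False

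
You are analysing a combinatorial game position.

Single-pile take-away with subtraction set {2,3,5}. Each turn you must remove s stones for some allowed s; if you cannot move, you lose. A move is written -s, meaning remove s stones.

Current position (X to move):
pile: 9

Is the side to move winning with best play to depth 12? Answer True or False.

[9] X move#1: -2:+1/7*, -3:-1/6, -5:-1/4
[7] O move#2: -2:-1/5*, -3:-1/4, -5:-1/2
[5] X move#3: -2:-1/3, -3:-1/2, -5:+1/0*
[0] end (terminal -1, O#4); searched 9 to 12

X winning at [9]: True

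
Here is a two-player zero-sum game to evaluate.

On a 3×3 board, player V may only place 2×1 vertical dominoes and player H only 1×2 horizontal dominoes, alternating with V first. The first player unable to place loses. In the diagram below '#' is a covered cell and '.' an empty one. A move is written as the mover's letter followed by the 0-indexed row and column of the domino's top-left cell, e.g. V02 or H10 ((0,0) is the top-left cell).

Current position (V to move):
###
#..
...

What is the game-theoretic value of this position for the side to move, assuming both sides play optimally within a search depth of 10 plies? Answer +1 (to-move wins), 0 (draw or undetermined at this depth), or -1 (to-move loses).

ply 1, V at ###/#../... | V11=+1→###/##./.#.*; V12=-1→###/#.#/..#
ply 2: ###/##./.#. is terminal -1 (H); from ###/#../... depth 10

value(###/#../..., V) = +1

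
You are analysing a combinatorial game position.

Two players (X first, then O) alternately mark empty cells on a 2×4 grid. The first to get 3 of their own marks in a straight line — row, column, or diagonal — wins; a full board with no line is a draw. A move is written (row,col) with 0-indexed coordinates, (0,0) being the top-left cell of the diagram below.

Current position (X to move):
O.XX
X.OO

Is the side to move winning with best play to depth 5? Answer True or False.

p1 X@[O.XX/X.OO]: (0,1)[OXXX/X.OO]+1* (1,1)[O.XX/XXOO]+0
p2 O@[OXXX/X.OO] terminal -1; root [O.XX/X.OO] d5

X winning at [O.XX/X.OO]: True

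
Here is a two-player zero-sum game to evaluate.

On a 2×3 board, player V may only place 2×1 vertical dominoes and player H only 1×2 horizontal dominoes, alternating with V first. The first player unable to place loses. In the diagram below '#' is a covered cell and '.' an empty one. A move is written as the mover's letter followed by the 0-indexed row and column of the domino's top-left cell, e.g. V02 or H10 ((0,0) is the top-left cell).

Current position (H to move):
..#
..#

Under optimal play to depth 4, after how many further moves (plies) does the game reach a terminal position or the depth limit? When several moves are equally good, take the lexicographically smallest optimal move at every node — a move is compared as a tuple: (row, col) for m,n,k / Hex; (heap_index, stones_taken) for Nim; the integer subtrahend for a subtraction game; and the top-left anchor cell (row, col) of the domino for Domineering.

PV length from [..#/..#]: 1 ply

p1 H@[..#/..#]: H00[###/..#]+1* H10[..#/###]+1
p2 V@[###/..#] terminal -1; root [..#/..#] d4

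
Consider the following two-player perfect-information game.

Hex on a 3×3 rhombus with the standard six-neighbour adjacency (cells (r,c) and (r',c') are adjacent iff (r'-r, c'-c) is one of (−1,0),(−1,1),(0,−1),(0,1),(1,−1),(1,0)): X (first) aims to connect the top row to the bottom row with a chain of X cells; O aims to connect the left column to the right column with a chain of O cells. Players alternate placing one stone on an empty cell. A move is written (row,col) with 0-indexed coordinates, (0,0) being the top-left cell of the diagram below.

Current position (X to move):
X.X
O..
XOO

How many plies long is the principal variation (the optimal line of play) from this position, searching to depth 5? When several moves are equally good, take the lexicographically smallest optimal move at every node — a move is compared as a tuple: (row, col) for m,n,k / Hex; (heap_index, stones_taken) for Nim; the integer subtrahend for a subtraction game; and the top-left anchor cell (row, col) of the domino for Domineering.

ply 1, X at X.X/O../XOO | (0,1)=-1→XXX/O../XOO; (1,1)=+1→X.X/OX./XOO*; (1,2)=-1→X.X/O.X/XOO
ply 2: X.X/OX./XOO is terminal -1 (O); from X.X/O../XOO depth 5

PV length from [X.X/O../XOO]: 1 ply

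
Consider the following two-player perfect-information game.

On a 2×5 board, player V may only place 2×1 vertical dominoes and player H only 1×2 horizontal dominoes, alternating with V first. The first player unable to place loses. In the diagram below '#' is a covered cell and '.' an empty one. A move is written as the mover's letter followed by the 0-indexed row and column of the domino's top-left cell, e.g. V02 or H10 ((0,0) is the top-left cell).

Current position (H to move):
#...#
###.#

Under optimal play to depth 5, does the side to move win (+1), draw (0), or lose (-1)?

p1 H@[#...#/###.#]: H01[###.#/###.#]-1 H02[#.###/###.#]+1*
p2 V@[#.###/###.#] terminal -1; root [#...#/###.#] d5

value(#...#/###.#, H) = +1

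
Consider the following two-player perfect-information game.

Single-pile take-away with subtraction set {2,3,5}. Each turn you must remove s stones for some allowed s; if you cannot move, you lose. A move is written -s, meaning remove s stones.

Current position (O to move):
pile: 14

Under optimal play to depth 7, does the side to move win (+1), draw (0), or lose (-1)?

value(14, O) = -1

[14] O move#1: -2:-1/12*, -3:-1/11, -5:-1/9
[12] X move#2: -2:-1/10, -3:-1/9, -5:+1/7*
[7] O move#3: -2:-1/5*, -3:-1/4, -5:-1/2
[5] X move#4: -2:-1/3, -3:-1/2, -5:+1/0*
[0] end (terminal -1, O#5); searched 14 to 7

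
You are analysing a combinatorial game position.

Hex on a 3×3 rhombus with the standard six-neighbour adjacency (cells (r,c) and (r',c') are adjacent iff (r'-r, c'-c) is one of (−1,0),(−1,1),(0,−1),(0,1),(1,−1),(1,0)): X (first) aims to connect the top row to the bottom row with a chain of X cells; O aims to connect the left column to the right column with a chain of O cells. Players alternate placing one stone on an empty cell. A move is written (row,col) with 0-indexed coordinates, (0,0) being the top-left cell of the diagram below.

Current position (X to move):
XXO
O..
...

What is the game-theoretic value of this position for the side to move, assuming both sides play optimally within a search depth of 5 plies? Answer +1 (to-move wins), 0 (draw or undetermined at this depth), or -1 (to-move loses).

ply 1, X at XXO/O../... | (1,1)=+1→XXO/OX./...*; (1,2)=-1→XXO/O.X/...; (2,0)=-1→XXO/O../X..; (2,1)=-1→XXO/O../.X.; (2,2)=-1→XXO/O../..X
ply 2, O at XXO/OX./... | (1,2)=-1→XXO/OXO/...*; (2,0)=-1→XXO/OX./O..; (2,1)=-1→XXO/OX./.O.; (2,2)=-1→XXO/OX./..O
ply 3, X at XXO/OXO/... | (2,0)=+1→XXO/OXO/X..*; (2,1)=+1→XXO/OXO/.X.; (2,2)=+1→XXO/OXO/..X
ply 4: XXO/OXO/X.. is terminal -1 (O); from XXO/O../... depth 5

value(XXO/O../..., X) = +1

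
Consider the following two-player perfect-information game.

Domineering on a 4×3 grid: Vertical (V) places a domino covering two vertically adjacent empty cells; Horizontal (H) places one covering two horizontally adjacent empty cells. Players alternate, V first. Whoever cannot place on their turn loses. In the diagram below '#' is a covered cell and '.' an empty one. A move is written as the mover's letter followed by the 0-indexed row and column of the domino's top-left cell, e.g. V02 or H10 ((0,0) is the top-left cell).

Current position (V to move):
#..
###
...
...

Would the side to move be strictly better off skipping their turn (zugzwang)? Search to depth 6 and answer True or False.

[#../###/.../...] V move#1: V20:-1/#../###/#../#.., V21:+1/#../###/.#./.#.*, V22:-1/#../###/..#/..#
[#../###/.#./.#.] H move#2: H01:-1/###/###/.#./.#.*
[###/###/.#./.#.] V move#3: V20:+1/###/###/##./##.*, V22:+1/###/###/.##/.##
[###/###/##./##.] end (terminal -1, H#4); searched #../###/.../... to 6
if V skipped the turn, H would face:
~ [#../###/.../...] H move#1: H01:-1/###/###/.../..., H20:+1/#../###/##./...*, H21:+1/#../###/.##/..., H30:+1/#../###/.../##., H31:+1/#../###/.../.##
~ [#../###/##./...] V move#2: V22:-1/#../###/###/..#*
~ [#../###/###/..#] H move#3: H01:+1/###/###/###/..#*, H30:+1/#../###/###/###
~ [###/###/###/..#] end (terminal -1, V#4); searched #../###/.../... to 6
compare (V): move=+1 vs pass=-1

zugzwang(#../###/.../..., V) = False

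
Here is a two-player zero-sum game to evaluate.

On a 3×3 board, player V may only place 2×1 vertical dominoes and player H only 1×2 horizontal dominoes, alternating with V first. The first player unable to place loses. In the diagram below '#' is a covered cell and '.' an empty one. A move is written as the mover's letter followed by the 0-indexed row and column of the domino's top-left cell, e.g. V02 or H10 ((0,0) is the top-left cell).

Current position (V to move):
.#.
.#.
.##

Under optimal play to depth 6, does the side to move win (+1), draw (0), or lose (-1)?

[.#./.#./.##] V move#1: V00:+1/##./##./.##*, V02:+1/.##/.##/.##, V10:+1/.#./##./###
[##./##./.##] end (terminal -1, H#2); searched .#./.#./.## to 6

value(.#./.#./.##, V) = +1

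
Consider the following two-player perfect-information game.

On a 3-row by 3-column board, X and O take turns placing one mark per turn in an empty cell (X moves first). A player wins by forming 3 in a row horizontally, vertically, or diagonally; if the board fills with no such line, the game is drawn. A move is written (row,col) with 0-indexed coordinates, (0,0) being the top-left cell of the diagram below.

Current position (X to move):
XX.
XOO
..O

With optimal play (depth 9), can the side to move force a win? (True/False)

X winning at [XX./XOO/..O]: True

ply 1, X at XX./XOO/..O | (0,2)=+1→XXX/XOO/..O*; (2,0)=+1→XX./XOO/X.O; (2,1)=-1→XX./XOO/.XO
ply 2: XXX/XOO/..O is terminal -1 (O); from XX./XOO/..O depth 9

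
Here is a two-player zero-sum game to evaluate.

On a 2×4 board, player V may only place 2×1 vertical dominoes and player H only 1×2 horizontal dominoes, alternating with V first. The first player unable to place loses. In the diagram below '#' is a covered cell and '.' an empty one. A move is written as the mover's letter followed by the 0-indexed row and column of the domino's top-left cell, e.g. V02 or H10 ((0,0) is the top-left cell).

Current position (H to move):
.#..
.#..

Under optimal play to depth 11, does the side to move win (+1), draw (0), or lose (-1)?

value(.#../.#.., H) = +1

[.#../.#..] H move#1: H02:+1/.###/.#..*, H12:+1/.#../.###
[.###/.#..] V move#2: V00:-1/####/##..*
[####/##..] H move#3: H12:+1/####/####*
[####/####] end (terminal -1, V#4); searched .#../.#.. to 11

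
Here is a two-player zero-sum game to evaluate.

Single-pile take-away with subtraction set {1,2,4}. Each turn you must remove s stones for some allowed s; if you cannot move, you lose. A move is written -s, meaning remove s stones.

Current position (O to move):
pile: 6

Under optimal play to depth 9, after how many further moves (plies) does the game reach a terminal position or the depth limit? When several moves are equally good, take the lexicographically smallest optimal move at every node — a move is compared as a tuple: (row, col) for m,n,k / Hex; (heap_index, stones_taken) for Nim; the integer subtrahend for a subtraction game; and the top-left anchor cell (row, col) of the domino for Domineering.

PV length from [6]: 4 plies

[6] O move#1: -1:-1/5*, -2:-1/4, -4:-1/2
[5] X move#2: -1:-1/4, -2:+1/3*, -4:-1/1
[3] O move#3: -1:-1/2*, -2:-1/1
[2] X move#4: -1:-1/1, -2:+1/0*
[0] end (terminal -1, O#5); searched 6 to 9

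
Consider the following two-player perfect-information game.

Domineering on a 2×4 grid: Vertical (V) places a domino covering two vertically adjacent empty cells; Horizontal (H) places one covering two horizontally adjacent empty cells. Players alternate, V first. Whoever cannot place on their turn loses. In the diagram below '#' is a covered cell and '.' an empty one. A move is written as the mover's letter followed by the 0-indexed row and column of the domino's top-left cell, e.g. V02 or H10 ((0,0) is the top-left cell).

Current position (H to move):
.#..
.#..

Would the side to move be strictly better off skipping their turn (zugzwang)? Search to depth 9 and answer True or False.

p1 H@[.#../.#..]: H02[.###/.#..]+1* H12[.#../.###]+1
p2 V@[.###/.#..]: V00[####/##..]-1*
p3 H@[####/##..]: H12[####/####]+1*
p4 V@[####/####] terminal -1; root [.#../.#..] d9
suppose H passes — search the same position with V to move:
pass> p1 V@[.#../.#..]: V00[##../##..]-1 V02[.##./.##.]+1* V03[.#.#/.#.#]+1
pass> p2 H@[.##./.##.] terminal -1; root [.#../.#..] d9
for H: play +1, pass -1

zugzwang(.#../.#.., H) = False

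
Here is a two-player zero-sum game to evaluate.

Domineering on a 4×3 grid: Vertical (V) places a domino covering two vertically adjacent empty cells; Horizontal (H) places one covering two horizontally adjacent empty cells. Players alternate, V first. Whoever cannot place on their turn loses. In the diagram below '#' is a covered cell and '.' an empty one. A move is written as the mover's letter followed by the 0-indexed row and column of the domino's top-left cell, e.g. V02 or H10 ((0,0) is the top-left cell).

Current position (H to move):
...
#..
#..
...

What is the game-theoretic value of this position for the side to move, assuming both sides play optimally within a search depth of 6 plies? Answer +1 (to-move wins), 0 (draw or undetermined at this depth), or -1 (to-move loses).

value(.../#../#../..., H) = -1

ply 1, H at .../#../#../... | H00=-1→##./#../#../...*; H01=-1→.##/#../#../...; H11=-1→.../###/#../...; H21=-1→.../#../###/...; H30=-1→.../#../#../##.; H31=-1→.../#../#../.##
ply 2, V at ##./#../#../... | V02=-1→###/#.#/#../...; V11=+1→##./##./##./...*; V12=+1→##./#.#/#.#/...; V21=+1→##./#../##./.#.; V22=+1→##./#../#.#/..#
ply 3, H at ##./##./##./... | H30=-1→##./##./##./##.*; H31=-1→##./##./##./.##
ply 4, V at ##./##./##./##. | V02=+1→###/###/##./##.*; V12=+1→##./###/###/##.; V22=+1→##./##./###/###
ply 5: ###/###/##./##. is terminal -1 (H); from .../#../#../... depth 6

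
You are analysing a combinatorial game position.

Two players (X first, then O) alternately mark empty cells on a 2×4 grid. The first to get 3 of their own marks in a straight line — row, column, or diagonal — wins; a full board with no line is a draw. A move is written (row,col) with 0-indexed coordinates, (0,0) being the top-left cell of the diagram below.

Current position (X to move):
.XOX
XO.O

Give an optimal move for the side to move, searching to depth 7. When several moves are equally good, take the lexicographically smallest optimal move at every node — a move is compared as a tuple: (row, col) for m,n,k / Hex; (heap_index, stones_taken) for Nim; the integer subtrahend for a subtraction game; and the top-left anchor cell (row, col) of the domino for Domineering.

X's best at [.XOX/XO.O]: (1,2)

p1 X@[.XOX/XO.O]: (0,0)[XXOX/XO.O]-1 (1,2)[.XOX/XOXO]+0*
p2 O@[.XOX/XOXO]: (0,0)[OXOX/XOXO]+0*
p3 X@[OXOX/XOXO] terminal +0; root [.XOX/XO.O] d7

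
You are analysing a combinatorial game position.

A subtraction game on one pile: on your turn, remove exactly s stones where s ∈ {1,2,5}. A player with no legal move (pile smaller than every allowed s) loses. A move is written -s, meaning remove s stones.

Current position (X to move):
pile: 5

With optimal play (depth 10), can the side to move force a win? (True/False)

X winning at [5]: True

ply 1, X at 5 | -1=-1→4; -2=+1→3*; -5=+1→0
ply 2, O at 3 | -1=-1→2*; -2=-1→1
ply 3, X at 2 | -1=-1→1; -2=+1→0*
ply 4: 0 is terminal -1 (O); from 5 depth 10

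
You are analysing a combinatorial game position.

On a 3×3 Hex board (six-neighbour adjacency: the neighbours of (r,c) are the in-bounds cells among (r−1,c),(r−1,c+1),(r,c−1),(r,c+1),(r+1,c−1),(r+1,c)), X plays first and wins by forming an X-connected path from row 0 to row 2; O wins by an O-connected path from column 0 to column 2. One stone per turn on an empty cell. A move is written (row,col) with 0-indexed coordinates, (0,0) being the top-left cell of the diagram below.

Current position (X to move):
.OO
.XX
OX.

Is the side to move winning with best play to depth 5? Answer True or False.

X winning at [.OO/.XX/OX.]: False

[.OO/.XX/OX.] X move#1: (0,0):-1/XOO/.XX/OX.*, (1,0):-1/.OO/XXX/OX., (2,2):-1/.OO/.XX/OXX
[XOO/.XX/OX.] O move#2: (1,0):+1/XOO/OXX/OX.*, (2,2):-1/XOO/.XX/OXO
[XOO/OXX/OX.] end (terminal -1, X#3); searched .OO/.XX/OX. to 5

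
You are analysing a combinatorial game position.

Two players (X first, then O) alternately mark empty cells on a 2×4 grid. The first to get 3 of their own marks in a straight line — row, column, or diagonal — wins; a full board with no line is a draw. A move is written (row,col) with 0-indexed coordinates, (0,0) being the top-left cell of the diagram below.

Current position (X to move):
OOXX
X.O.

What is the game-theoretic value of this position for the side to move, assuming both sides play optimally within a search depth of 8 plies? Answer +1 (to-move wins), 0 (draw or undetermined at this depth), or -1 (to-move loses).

value(OOXX/X.O., X) = 0

ply 1, X at OOXX/X.O. | (1,1)=+0→OOXX/XXO.*; (1,3)=+0→OOXX/X.OX
ply 2, O at OOXX/XXO. | (1,3)=+0→OOXX/XXOO*
ply 3: OOXX/XXOO is terminal +0 (X); from OOXX/X.O. depth 8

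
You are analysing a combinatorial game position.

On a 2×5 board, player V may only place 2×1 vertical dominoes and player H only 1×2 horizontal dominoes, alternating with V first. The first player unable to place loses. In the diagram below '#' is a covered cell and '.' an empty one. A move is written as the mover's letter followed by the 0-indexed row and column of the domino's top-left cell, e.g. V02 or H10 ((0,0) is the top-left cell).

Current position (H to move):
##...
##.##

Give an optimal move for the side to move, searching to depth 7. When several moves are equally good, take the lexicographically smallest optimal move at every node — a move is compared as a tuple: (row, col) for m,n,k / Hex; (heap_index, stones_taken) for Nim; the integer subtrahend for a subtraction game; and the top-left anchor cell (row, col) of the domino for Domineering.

H's best at [##.../##.##]: H02

p1 H@[##.../##.##]: H02[####./##.##]+1* H03[##.##/##.##]-1
p2 V@[####./##.##] terminal -1; root [##.../##.##] d7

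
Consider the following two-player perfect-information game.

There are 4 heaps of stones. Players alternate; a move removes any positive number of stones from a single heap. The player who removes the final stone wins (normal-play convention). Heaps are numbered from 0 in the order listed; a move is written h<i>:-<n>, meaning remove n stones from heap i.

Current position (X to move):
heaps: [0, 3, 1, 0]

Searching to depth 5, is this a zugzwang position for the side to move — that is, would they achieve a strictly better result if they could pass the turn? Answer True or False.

ply 1, X at (0,3,1,0) | h1:-1=-1→(0,2,1,0); h1:-2=+1→(0,1,1,0)*; h1:-3=-1→(0,0,1,0); h2:-1=-1→(0,3,0,0)
ply 2, O at (0,1,1,0) | h1:-1=-1→(0,0,1,0)*; h2:-1=-1→(0,1,0,0)
ply 3, X at (0,0,1,0) | h2:-1=+1→(0,0,0,0)*
ply 4: (0,0,0,0) is terminal -1 (O); from (0,3,1,0) depth 5
suppose X passes — search the same position with O to move:
pass> ply 1, O at (0,3,1,0) | h1:-1=-1→(0,2,1,0); h1:-2=+1→(0,1,1,0)*; h1:-3=-1→(0,0,1,0); h2:-1=-1→(0,3,0,0)
pass> ply 2, X at (0,1,1,0) | h1:-1=-1→(0,0,1,0)*; h2:-1=-1→(0,1,0,0)
pass> ply 3, O at (0,0,1,0) | h2:-1=+1→(0,0,0,0)*
pass> ply 4: (0,0,0,0) is terminal -1 (X); from (0,3,1,0) depth 5
for X: play +1, pass -1

zugzwang((0,3,1,0), X) = False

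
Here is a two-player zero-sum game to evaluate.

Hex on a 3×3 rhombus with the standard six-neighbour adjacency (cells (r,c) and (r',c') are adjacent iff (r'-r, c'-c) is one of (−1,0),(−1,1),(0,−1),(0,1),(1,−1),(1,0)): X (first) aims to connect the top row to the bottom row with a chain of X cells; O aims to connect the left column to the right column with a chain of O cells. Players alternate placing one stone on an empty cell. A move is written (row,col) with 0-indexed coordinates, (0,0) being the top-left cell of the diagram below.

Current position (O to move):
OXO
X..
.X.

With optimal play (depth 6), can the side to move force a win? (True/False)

O winning at [OXO/X../.X.]: False

p1 O@[OXO/X../.X.]: (1,1)[OXO/XO./.X.]-1* (1,2)[OXO/X.O/.X.]-1 (2,0)[OXO/X../OX.]-1 (2,2)[OXO/X../.XO]-1
p2 X@[OXO/XO./.X.]: (1,2)[OXO/XOX/.X.]-1 (2,0)[OXO/XO./XX.]+1* (2,2)[OXO/XO./.XX]-1
p3 O@[OXO/XO./XX.] terminal -1; root [OXO/X../.X.] d6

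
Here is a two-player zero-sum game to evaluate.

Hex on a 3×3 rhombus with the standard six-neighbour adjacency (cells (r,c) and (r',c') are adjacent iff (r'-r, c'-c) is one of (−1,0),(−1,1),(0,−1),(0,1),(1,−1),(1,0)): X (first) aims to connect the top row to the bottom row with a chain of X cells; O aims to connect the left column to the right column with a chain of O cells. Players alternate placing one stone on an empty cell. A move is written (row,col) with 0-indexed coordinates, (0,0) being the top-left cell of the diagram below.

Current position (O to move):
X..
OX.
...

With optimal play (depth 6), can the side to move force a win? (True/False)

O winning at [X../OX./...]: False

[X../OX./...] O move#1: (0,1):-1/XO./OX./...*, (0,2):-1/X.O/OX./..., (1,2):-1/X../OXO/..., (2,0):-1/X../OX./O.., (2,1):-1/X../OX./.O., (2,2):-1/X../OX./..O
[XO./OX./...] X move#2: (0,2):+1/XOX/OX./...*, (1,2):-1/XO./OXX/..., (2,0):-1/XO./OX./X.., (2,1):-1/XO./OX./.X., (2,2):-1/XO./OX./..X
[XOX/OX./...] O move#3: (1,2):-1/XOX/OXO/...*, (2,0):-1/XOX/OX./O.., (2,1):-1/XOX/OX./.O., (2,2):-1/XOX/OX./..O
[XOX/OXO/...] X move#4: (2,0):+1/XOX/OXO/X..*, (2,1):+1/XOX/OXO/.X., (2,2):+1/XOX/OXO/..X
[XOX/OXO/X..] end (terminal -1, O#5); searched X../OX./... to 6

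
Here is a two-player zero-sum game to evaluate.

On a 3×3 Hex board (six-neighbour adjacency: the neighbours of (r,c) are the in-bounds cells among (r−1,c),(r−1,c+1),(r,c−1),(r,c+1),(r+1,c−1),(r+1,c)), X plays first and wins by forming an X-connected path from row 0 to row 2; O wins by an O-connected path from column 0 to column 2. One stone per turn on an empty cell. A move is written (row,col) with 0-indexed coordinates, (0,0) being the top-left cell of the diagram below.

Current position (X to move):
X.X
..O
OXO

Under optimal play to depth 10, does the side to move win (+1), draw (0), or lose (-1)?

[X.X/..O/OXO] X move#1: (0,1):-1/XXX/..O/OXO, (1,0):-1/X.X/X.O/OXO, (1,1):+1/X.X/.XO/OXO*
[X.X/.XO/OXO] end (terminal -1, O#2); searched X.X/..O/OXO to 10

value(X.X/..O/OXO, X) = +1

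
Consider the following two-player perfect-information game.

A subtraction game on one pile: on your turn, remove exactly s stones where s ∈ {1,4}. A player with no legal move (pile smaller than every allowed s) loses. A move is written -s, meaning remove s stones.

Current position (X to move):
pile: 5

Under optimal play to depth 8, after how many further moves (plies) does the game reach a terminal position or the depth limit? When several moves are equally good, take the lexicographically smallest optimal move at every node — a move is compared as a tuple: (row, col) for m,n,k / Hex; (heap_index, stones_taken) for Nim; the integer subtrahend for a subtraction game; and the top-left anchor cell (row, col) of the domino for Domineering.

PV length from [5]: 2 plies

ply 1, X at 5 | -1=-1→4*; -4=-1→1
ply 2, O at 4 | -1=-1→3; -4=+1→0*
ply 3: 0 is terminal -1 (X); from 5 depth 8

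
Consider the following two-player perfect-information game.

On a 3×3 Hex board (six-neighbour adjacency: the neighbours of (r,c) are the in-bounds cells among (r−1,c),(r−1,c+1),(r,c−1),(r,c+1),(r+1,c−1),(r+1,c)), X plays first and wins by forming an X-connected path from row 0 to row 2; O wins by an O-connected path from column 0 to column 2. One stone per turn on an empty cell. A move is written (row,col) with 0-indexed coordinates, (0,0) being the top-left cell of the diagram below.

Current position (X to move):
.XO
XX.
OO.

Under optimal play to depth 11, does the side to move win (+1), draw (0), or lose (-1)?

value(.XO/XX./OO., X) = -1

p1 X@[.XO/XX./OO.]: (0,0)[XXO/XX./OO.]-1* (1,2)[.XO/XXX/OO.]-1 (2,2)[.XO/XX./OOX]-1
p2 O@[XXO/XX./OO.]: (1,2)[XXO/XXO/OO.]+1* (2,2)[XXO/XX./OOO]+1
p3 X@[XXO/XXO/OO.] terminal -1; root [.XO/XX./OO.] d11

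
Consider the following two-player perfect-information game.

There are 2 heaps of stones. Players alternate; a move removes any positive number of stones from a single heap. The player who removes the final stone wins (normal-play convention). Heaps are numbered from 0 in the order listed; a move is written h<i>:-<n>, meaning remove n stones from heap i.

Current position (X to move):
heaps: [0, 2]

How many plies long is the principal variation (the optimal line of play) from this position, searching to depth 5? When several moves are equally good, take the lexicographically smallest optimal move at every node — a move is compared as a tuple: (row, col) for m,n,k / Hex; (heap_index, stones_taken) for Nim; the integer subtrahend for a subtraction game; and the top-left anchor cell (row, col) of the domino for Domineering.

PV length from [(0,2)]: 1 ply

ply 1, X at (0,2) | h1:-1=-1→(0,1); h1:-2=+1→(0,0)*
ply 2: (0,0) is terminal -1 (O); from (0,2) depth 5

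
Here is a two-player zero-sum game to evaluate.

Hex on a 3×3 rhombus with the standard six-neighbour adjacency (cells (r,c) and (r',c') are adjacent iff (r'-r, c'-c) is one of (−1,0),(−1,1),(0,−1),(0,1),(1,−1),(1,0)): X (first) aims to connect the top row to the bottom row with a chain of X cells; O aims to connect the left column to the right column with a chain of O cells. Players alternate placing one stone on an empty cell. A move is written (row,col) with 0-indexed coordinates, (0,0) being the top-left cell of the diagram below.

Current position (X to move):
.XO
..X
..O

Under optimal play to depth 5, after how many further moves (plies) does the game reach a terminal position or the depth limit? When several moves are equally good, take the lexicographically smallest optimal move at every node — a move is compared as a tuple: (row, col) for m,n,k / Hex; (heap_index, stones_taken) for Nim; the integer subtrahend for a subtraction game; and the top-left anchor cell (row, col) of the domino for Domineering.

PV length from [.XO/..X/..O]: 5 plies

p1 X@[.XO/..X/..O]: (0,0)[XXO/..X/..O]-1 (1,0)[.XO/X.X/..O]-1 (1,1)[.XO/.XX/..O]+1* (2,0)[.XO/..X/X.O]+1 (2,1)[.XO/..X/.XO]-1
p2 O@[.XO/.XX/..O]: (0,0)[OXO/.XX/..O]-1* (1,0)[.XO/OXX/..O]-1 (2,0)[.XO/.XX/O.O]-1 (2,1)[.XO/.XX/.OO]-1
p3 X@[OXO/.XX/..O]: (1,0)[OXO/XXX/..O]+1* (2,0)[OXO/.XX/X.O]+1 (2,1)[OXO/.XX/.XO]+1
p4 O@[OXO/XXX/..O]: (2,0)[OXO/XXX/O.O]-1* (2,1)[OXO/XXX/.OO]-1
p5 X@[OXO/XXX/O.O]: (2,1)[OXO/XXX/OXO]+1*
p6 O@[OXO/XXX/OXO] terminal -1; root [.XO/..X/..O] d5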